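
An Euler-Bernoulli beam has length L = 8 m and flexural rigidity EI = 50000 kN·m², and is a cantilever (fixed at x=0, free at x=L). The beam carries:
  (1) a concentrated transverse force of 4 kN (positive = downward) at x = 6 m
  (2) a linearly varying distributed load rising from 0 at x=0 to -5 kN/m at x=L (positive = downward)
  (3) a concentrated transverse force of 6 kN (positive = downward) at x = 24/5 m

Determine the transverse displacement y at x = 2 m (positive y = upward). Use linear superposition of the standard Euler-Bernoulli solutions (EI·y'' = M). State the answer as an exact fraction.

y(2) = 2837/1500000 m

Load 1 — point force P=4 kN at a=6 m (b=L-a=2):
  y_1 = -Px²(3a-x)/(6EI)  [x≤a] = -4·2²·(3·6-2)/(6·50000) = -8/9375 m
Load 2 — triangular load w₀=-5 kN/m (0→w₀ over full span):
  y_2 = (w₀Lx³/12-w₀L²x²/6-w₀x⁵/(120L))/EI = ((-5)·8·2³/12-(-5)·8²·2²/6-(-5)·2⁵/(120·8))/50000 = 1121/300000 m
Load 3 — point force P=6 kN at a=24/5 m (b=L-a=16/5):
  y_3 = -Px²(3a-x)/(6EI)  [x≤a] = -6·2²·(3·(24/5)-2)/(6·50000) = -31/31250 m
Superposition: y = Σ y_i = 2837/1500000 m ≈ 0.001891 m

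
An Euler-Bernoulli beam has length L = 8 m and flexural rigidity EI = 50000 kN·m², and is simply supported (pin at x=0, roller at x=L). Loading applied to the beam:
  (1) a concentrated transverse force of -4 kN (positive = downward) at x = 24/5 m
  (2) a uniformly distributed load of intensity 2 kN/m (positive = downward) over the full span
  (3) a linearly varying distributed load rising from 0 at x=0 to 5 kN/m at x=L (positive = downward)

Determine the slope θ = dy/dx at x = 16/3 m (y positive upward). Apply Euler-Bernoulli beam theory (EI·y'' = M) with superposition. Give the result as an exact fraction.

Load 1 — point force P=-4 kN at a=24/5 m (b=L-a=16/5):
  θ_1 = -Pa(2L²-6Lx+3x²+a²)/(6LEI)  [x>a] = -(-4)·(24/5)·(2·8²-6·8·(16/3)+3·(16/3)²+(24/5)²)/(6·8·50000) = -184/1171875 rad
Load 2 — uniform load w=2 kN/m over full span:
  θ_2 = -w(L³-6Lx²+4x³)/(24EI) = -2·(8³-6·8·(16/3)²+4·(16/3)³)/(24·50000) = 104/253125 rad
Load 3 — triangular load w₀=5 kN/m (0→w₀ over full span):
  θ_3 = -w₀(7L⁴-30L²x²+15x⁴)/(360LEI) = -5·(7·8⁴-30·8²·(16/3)²+15·(16/3)⁴)/(360·8·50000) = 364/759375 rad
Superposition: θ = Σ θ_i = 69596/94921875 rad ≈ 0.000733 rad

θ(16/3) = 69596/94921875 rad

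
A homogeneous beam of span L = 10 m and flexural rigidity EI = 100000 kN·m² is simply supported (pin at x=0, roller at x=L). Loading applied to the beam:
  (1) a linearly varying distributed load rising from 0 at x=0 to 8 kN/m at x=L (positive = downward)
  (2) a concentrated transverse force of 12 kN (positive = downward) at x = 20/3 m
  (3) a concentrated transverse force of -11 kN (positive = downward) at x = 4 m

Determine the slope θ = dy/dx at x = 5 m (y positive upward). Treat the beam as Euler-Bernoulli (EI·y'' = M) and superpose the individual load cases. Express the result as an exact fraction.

θ(5) = -6907/27000000 rad

Load 1 — triangular load w₀=8 kN/m (0→w₀ over full span):
  θ_1 = -w₀(7L⁴-30L²x²+15x⁴)/(360LEI) = -8·(7·10⁴-30·10²·5²+15·5⁴)/(360·10·100000) = -7/72000 rad
Load 2 — point force P=12 kN at a=20/3 m (b=L-a=10/3):
  θ_2 = -Pb(L²-b²-3x²)/(6LEI)  [x≤a] = -12·(10/3)·(10²-(10/3)²-3·5²)/(6·10·100000) = -1/10800 rad
Load 3 — point force P=-11 kN at a=4 m (b=L-a=6):
  θ_3 = -Pa(2L²-6Lx+3x²+a²)/(6LEI)  [x>a] = -(-11)·4·(2·10²-6·10·5+3·5²+4²)/(6·10·100000) = -33/500000 rad
Superposition: θ = Σ θ_i = -6907/27000000 rad ≈ -0.000256 rad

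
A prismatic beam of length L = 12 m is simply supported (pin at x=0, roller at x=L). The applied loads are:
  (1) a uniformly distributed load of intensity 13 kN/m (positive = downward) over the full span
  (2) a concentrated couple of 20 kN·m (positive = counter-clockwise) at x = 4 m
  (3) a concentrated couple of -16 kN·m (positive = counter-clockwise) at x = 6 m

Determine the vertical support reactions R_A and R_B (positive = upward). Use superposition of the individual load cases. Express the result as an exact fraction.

Load 1 — uniform load w=13 kN/m over full span:
  R_A = wL/2 = 13·12/2 = 78 kN
  R_B = wL/2 = 13·12/2 = 78 kN
Load 2 — applied couple M₀=20 kN·m at a=4 m (b=L-a=8):
  R_A = M₀/L = 20/12 = 5/3 kN
  R_B = -M₀/L = -20/12 = -5/3 kN
Load 3 — applied couple M₀=-16 kN·m at a=6 m (b=L-a=6):
  R_A = M₀/L = (-16)/12 = -4/3 kN
  R_B = -M₀/L = -(-16)/12 = 4/3 kN
Superposition: R_A = 235/3 kN, R_B = 233/3 kN

R_A = 235/3 kN, R_B = 233/3 kN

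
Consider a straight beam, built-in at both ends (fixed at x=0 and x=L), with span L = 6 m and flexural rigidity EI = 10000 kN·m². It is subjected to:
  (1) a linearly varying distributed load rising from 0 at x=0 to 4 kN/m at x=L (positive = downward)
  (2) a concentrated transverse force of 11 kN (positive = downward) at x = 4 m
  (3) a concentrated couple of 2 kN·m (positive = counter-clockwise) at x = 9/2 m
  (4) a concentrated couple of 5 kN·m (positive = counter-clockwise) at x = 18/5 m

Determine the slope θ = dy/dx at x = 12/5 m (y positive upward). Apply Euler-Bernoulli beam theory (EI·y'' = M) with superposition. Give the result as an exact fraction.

Load 1 — triangular load w₀=4 kN/m (0→w₀ over full span):
  θ_1 = -w₀(2x(L-x)(L-2x)(x+2L)+x²(L-x)²)/(120LEI) = -4·(2·(12/5)·(6-(12/5))·(6-2·(12/5))·((12/5)+2·6)+(12/5)²·(6-(12/5))²)/(120·6·10000) = -81/390625 rad
Load 2 — point force P=11 kN at a=4 m (b=L-a=2):
  θ_2 = -Pb²x(2aL-(3a+b)x)/(2L³EI)  [x≤a] = -11·2²·(12/5)·(2·4·6-(3·4+2)·(12/5))/(2·6³·10000) = -11/31250 rad
Load 3 — applied couple M₀=2 kN·m at a=9/2 m (b=L-a=3/2):
  θ_3 = (R_Ax²/2 - M_Ax)/EI  [x≤a] with R_A=3/8, M_A=5/8 = ((3/8)·(12/5)²/2 - (5/8)·(12/5))/10000 = -21/500000 rad
Load 4 — applied couple M₀=5 kN·m at a=18/5 m (b=L-a=12/5):
  θ_4 = (R_Ax²/2 - M_Ax)/EI  [x≤a] with R_A=6/5, M_A=8/5 = ((6/5)·(12/5)²/2 - (8/5)·(12/5))/10000 = -3/78125 rad
Superposition: θ = Σ θ_i = -7997/12500000 rad ≈ -0.000640 rad

θ(12/5) = -7997/12500000 rad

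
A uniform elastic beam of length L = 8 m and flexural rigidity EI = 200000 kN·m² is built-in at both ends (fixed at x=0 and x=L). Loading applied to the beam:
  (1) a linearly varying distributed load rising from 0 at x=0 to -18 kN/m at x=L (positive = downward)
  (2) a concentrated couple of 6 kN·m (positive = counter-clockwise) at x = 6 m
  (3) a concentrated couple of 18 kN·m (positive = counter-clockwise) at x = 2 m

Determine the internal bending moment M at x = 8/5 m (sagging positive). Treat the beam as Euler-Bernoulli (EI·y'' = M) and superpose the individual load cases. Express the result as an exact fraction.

M(8/5) = 3069/250 kN·m

Load 1 — triangular load w₀=-18 kN/m (0→w₀ over full span):
  M_1 = 3w₀Lx/20 - w₀L²/30 - w₀x³/(6L) = 3·(-18)·8·(8/5)/20 - (-18)·8²/30 - (-18)·(8/5)³/(6·8) = 672/125 kN·m
Load 2 — applied couple M₀=6 kN·m at a=6 m (b=L-a=2):
  M_2 = R_Ax - M_A  [x≤a] with R_A=27/32, M_A=15/8 = (27/32)·(8/5) - (15/8) = -21/40 kN·m
Load 3 — applied couple M₀=18 kN·m at a=2 m (b=L-a=6):
  M_3 = R_Ax - M_A  [x≤a] with R_A=81/32, M_A=-27/8 = (81/32)·(8/5) - (-27/8) = 297/40 kN·m
Superposition: M = Σ M_i = 3069/250 kN·m ≈ 12.276000 kN·m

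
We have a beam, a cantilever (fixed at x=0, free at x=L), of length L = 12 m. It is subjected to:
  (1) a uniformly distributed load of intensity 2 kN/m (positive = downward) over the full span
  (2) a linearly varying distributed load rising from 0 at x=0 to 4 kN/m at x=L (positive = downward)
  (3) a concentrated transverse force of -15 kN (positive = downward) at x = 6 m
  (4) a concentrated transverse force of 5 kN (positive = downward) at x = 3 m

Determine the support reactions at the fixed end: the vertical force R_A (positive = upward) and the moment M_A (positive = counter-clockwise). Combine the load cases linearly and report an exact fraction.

Load 1 — uniform load w=2 kN/m over full span:
  R_A = wL = 2·12 = 24 kN
  M_A = wL²/2 = 2·12²/2 = 144 kN·m
Load 2 — triangular load w₀=4 kN/m (0→w₀ over full span):
  R_A = w₀L/2 = 4·12/2 = 24 kN
  M_A = w₀L²/3 = 4·12²/3 = 192 kN·m
Load 3 — point force P=-15 kN at a=6 m (b=L-a=6):
  R_A = P = (-15) = -15 kN
  M_A = Pa = (-15)·6 = -90 kN·m
Load 4 — point force P=5 kN at a=3 m (b=L-a=9):
  R_A = P = 5 kN
  M_A = Pa = 5·3 = 15 kN·m
Superposition: R_A = 38 kN, M_A = 261 kN·m

R_A = 38 kN, M_A = 261 kN·m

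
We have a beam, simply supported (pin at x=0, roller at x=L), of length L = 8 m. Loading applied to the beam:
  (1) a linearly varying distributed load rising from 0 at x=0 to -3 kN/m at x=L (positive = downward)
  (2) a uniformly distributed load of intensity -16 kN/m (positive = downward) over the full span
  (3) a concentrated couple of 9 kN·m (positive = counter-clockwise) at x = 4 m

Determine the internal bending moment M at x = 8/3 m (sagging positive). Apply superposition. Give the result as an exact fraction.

Load 1 — triangular load w₀=-3 kN/m (0→w₀ over full span):
  M_1 = w₀Lx/6 - w₀x³/(6L) = (-3)·8·(8/3)/6 - (-3)·(8/3)³/(6·8) = -256/27 kN·m
Load 2 — uniform load w=-16 kN/m over full span:
  M_2 = wx(L-x)/2 = (-16)·(8/3)·(8-(8/3))/2 = -1024/9 kN·m
Load 3 — applied couple M₀=9 kN·m at a=4 m (b=L-a=4):
  M_3 = M₀x/L  [x≤a] = 9·(8/3)/8 = 3 kN·m
Superposition: M = Σ M_i = -3247/27 kN·m ≈ -120.259259 kN·m

M(8/3) = -3247/27 kN·m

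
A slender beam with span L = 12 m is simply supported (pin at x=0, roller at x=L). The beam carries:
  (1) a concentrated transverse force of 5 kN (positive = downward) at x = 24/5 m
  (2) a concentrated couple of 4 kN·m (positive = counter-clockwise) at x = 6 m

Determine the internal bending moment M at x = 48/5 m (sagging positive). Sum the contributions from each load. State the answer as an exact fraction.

M(48/5) = 4 kN·m

Load 1 — point force P=5 kN at a=24/5 m (b=L-a=36/5):
  M_1 = Pa(L-x)/L  [x>a] = 5·(24/5)·(12-(48/5))/12 = 24/5 kN·m
Load 2 — applied couple M₀=4 kN·m at a=6 m (b=L-a=6):
  M_2 = M₀x/L - M₀  [x>a] = 4·(48/5)/12 - 4 = -4/5 kN·m
Superposition: M = Σ M_i = 4 kN·m ≈ 4.000000 kN·m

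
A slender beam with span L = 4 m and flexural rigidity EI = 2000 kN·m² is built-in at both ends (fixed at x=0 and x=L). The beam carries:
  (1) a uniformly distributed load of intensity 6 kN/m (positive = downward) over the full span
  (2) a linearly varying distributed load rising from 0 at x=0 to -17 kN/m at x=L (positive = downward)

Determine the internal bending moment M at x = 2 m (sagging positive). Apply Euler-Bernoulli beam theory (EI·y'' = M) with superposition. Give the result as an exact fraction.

Load 1 — uniform load w=6 kN/m over full span:
  M_1 = wLx/2 - wL²/12 - wx²/2 = 6·4·2/2 - 6·4²/12 - 6·2²/2 = 4 kN·m
Load 2 — triangular load w₀=-17 kN/m (0→w₀ over full span):
  M_2 = 3w₀Lx/20 - w₀L²/30 - w₀x³/(6L) = 3·(-17)·4·2/20 - (-17)·4²/30 - (-17)·2³/(6·4) = -17/3 kN·m
Superposition: M = Σ M_i = -5/3 kN·m ≈ -1.666667 kN·m

M(2) = -5/3 kN·m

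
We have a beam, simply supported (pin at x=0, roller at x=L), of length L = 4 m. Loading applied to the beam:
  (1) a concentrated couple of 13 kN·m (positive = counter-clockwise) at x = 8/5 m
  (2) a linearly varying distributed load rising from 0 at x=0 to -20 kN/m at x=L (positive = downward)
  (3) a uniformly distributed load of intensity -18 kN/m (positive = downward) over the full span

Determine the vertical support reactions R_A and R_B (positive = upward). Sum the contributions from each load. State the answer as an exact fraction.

R_A = -553/12 kN, R_B = -791/12 kN

Load 1 — applied couple M₀=13 kN·m at a=8/5 m (b=L-a=12/5):
  R_A = M₀/L = 13/4 kN
  R_B = -M₀/L = -13/4 kN
Load 2 — triangular load w₀=-20 kN/m (0→w₀ over full span):
  R_A = w₀L/6 = (-20)·4/6 = -40/3 kN
  R_B = w₀L/3 = (-20)·4/3 = -80/3 kN
Load 3 — uniform load w=-18 kN/m over full span:
  R_A = wL/2 = (-18)·4/2 = -36 kN
  R_B = wL/2 = (-18)·4/2 = -36 kN
Superposition: R_A = -553/12 kN, R_B = -791/12 kN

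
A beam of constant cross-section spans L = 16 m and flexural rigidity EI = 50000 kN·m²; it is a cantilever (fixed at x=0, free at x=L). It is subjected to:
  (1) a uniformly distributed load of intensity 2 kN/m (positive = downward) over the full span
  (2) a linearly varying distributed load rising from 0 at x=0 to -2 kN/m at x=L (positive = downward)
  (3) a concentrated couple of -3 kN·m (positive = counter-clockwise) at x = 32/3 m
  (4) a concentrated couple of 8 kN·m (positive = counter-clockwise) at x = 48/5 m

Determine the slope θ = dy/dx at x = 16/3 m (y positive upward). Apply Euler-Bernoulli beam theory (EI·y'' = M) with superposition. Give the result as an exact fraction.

Load 1 — uniform load w=2 kN/m over full span:
  θ_1 = -wx(x²-3Lx+3L²)/(6EI) = -2·(16/3)·((16/3)²-3·16·(16/3)+3·16²)/(6·50000) = -4864/253125 rad
Load 2 — triangular load w₀=-2 kN/m (0→w₀ over full span):
  θ_2 = (w₀Lx²/4-w₀L²x/3-w₀x⁴/(24L))/EI = ((-2)·16·(16/3)²/4-(-2)·16²·(16/3)/3-(-2)·(16/3)⁴/(24·16))/50000 = 10432/759375 rad
Load 3 — applied couple M₀=-3 kN·m at a=32/3 m (b=L-a=16/3):
  θ_3 = M₀x/EI  [x≤a] = (-3)·(16/3)/50000 = -1/3125 rad
Load 4 — applied couple M₀=8 kN·m at a=48/5 m (b=L-a=32/5):
  θ_4 = M₀x/EI  [x≤a] = 8·(16/3)/50000 = 8/9375 rad
Superposition: θ = Σ θ_i = -751/151875 rad ≈ -0.004945 rad

θ(16/3) = -751/151875 rad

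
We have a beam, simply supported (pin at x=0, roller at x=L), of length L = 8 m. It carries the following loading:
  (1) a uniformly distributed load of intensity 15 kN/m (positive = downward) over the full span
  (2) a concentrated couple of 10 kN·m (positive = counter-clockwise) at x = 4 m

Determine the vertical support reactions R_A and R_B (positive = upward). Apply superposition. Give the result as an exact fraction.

R_A = 245/4 kN, R_B = 235/4 kN

Load 1 — uniform load w=15 kN/m over full span:
  R_A = wL/2 = 15·8/2 = 60 kN
  R_B = wL/2 = 15·8/2 = 60 kN
Load 2 — applied couple M₀=10 kN·m at a=4 m (b=L-a=4):
  R_A = M₀/L = 10/8 = 5/4 kN
  R_B = -M₀/L = -10/8 = -5/4 kN
Superposition: R_A = 245/4 kN, R_B = 235/4 kN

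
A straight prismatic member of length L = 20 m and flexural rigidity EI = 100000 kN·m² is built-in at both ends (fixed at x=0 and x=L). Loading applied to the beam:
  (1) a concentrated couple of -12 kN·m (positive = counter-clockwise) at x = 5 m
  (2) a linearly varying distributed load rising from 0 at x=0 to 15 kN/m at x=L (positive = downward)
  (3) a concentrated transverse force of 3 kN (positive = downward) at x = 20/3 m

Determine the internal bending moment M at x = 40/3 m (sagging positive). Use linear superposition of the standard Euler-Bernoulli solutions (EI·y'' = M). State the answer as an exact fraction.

M(40/3) = 3787/36 kN·m

Load 1 — applied couple M₀=-12 kN·m at a=5 m (b=L-a=15):
  M_1 = R_Ax - M_A - M₀  [x>a] with R_A=-27/40, M_A=9/4 = (-27/40)·(40/3) - (9/4) - (-12) = 3/4 kN·m
Load 2 — triangular load w₀=15 kN/m (0→w₀ over full span):
  M_2 = 3w₀Lx/20 - w₀L²/30 - w₀x³/(6L) = 3·15·20·(40/3)/20 - 15·20²/30 - 15·(40/3)³/(6·20) = 2800/27 kN·m
Load 3 — point force P=3 kN at a=20/3 m (b=L-a=40/3):
  M_3 = Pa²(a+3b)(L-x)/L³ - Pa²b/L²  [x>a] = 3·(20/3)²·((20/3)+3·(40/3))·(20-(40/3))/20³ - 3·(20/3)²·(40/3)/20² = 20/27 kN·m
Superposition: M = Σ M_i = 3787/36 kN·m ≈ 105.194444 kN·m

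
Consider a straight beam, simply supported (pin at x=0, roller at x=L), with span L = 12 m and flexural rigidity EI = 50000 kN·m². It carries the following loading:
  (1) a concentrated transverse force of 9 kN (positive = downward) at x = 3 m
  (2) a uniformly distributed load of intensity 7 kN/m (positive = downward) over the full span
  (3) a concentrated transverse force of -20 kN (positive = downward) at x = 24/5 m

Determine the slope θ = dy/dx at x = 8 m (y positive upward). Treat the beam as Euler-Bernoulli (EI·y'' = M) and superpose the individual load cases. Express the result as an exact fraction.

θ(8) = 106807/30000000 rad

Load 1 — point force P=9 kN at a=3 m (b=L-a=9):
  θ_1 = -Pa(2L²-6Lx+3x²+a²)/(6LEI)  [x>a] = -9·3·(2·12²-6·12·8+3·8²+3²)/(6·12·50000) = 261/400000 rad
Load 2 — uniform load w=7 kN/m over full span:
  θ_2 = -w(L³-6Lx²+4x³)/(24EI) = -7·(12³-6·12·8²+4·8³)/(24·50000) = 91/18750 rad
Load 3 — point force P=-20 kN at a=24/5 m (b=L-a=36/5):
  θ_3 = -Pa(2L²-6Lx+3x²+a²)/(6LEI)  [x>a] = -(-20)·(24/5)·(2·12²-6·12·8+3·8²+(24/5)²)/(6·12·50000) = -152/78125 rad
Superposition: θ = Σ θ_i = 106807/30000000 rad ≈ 0.003560 rad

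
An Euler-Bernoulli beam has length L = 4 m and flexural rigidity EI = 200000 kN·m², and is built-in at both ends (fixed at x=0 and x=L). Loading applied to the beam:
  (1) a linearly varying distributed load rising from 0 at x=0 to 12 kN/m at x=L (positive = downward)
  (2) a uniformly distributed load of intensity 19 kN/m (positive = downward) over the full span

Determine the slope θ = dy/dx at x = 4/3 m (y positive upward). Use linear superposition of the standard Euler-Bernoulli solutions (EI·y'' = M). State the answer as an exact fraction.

θ(4/3) = -127/2531250 rad

Load 1 — triangular load w₀=12 kN/m (0→w₀ over full span):
  θ_1 = -w₀(2x(L-x)(L-2x)(x+2L)+x²(L-x)²)/(120LEI) = -12·(2·(4/3)·(4-(4/3))·(4-2·(4/3))·((4/3)+2·4)+(4/3)²·(4-(4/3))²)/(120·4·200000) = -16/1265625 rad
Load 2 — uniform load w=19 kN/m over full span:
  θ_2 = -wx(L-x)(L-2x)/(12EI) = -19·(4/3)·(4-(4/3))·(4-2·(4/3))/(12·200000) = -19/506250 rad
Superposition: θ = Σ θ_i = -127/2531250 rad ≈ -0.000050 rad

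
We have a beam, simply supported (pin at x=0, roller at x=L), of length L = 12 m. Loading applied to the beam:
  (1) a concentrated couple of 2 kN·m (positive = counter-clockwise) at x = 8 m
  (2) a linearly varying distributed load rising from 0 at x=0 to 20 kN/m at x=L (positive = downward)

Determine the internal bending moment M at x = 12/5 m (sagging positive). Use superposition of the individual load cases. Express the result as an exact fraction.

Load 1 — applied couple M₀=2 kN·m at a=8 m (b=L-a=4):
  M_1 = M₀x/L  [x≤a] = 2·(12/5)/12 = 2/5 kN·m
Load 2 — triangular load w₀=20 kN/m (0→w₀ over full span):
  M_2 = w₀Lx/6 - w₀x³/(6L) = 20·12·(12/5)/6 - 20·(12/5)³/(6·12) = 2304/25 kN·m
Superposition: M = Σ M_i = 2314/25 kN·m ≈ 92.560000 kN·m

M(12/5) = 2314/25 kN·m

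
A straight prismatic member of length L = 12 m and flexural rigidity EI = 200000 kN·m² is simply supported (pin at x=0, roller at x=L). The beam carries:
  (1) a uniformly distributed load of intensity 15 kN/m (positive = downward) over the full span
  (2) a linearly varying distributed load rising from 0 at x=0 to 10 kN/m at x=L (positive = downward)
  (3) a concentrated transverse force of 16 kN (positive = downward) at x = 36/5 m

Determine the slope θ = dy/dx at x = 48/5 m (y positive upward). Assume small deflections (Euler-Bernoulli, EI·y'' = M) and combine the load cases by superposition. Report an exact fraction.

θ(48/5) = 19779/3125000 rad

Load 1 — uniform load w=15 kN/m over full span:
  θ_1 = -w(L³-6Lx²+4x³)/(24EI) = -15·(12³-6·12·(48/5)²+4·(48/5)³)/(24·200000) = 2673/625000 rad
Load 2 — triangular load w₀=10 kN/m (0→w₀ over full span):
  θ_2 = -w₀(7L⁴-30L²x²+15x⁴)/(360LEI) = -10·(7·12⁴-30·12²·(48/5)²+15·(48/5)⁴)/(360·12·200000) = 2271/1562500 rad
Load 3 — point force P=16 kN at a=36/5 m (b=L-a=24/5):
  θ_3 = -Pa(2L²-6Lx+3x²+a²)/(6LEI)  [x>a] = -16·(36/5)·(2·12²-6·12·(48/5)+3·(48/5)²+(36/5)²)/(6·12·200000) = 234/390625 rad
Superposition: θ = Σ θ_i = 19779/3125000 rad ≈ 0.006329 rad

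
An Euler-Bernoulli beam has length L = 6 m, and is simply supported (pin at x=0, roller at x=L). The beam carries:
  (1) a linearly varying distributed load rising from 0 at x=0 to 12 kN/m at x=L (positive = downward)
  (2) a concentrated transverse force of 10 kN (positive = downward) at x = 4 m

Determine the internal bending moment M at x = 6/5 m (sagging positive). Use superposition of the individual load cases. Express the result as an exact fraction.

M(6/5) = 2228/125 kN·m

Load 1 — triangular load w₀=12 kN/m (0→w₀ over full span):
  M_1 = w₀Lx/6 - w₀x³/(6L) = 12·6·(6/5)/6 - 12·(6/5)³/(6·6) = 1728/125 kN·m
Load 2 — point force P=10 kN at a=4 m (b=L-a=2):
  M_2 = Pbx/L  [x≤a] = 10·2·(6/5)/6 = 4 kN·m
Superposition: M = Σ M_i = 2228/125 kN·m ≈ 17.824000 kN·m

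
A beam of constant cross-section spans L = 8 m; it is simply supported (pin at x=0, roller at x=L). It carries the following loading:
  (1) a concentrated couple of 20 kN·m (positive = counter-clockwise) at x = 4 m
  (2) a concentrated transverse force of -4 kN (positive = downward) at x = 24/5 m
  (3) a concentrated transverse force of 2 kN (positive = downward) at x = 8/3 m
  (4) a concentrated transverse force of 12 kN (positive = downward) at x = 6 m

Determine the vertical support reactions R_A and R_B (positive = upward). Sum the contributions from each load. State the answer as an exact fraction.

R_A = 157/30 kN, R_B = 143/30 kN

Load 1 — applied couple M₀=20 kN·m at a=4 m (b=L-a=4):
  R_A = M₀/L = 20/8 = 5/2 kN
  R_B = -M₀/L = -20/8 = -5/2 kN
Load 2 — point force P=-4 kN at a=24/5 m (b=L-a=16/5):
  R_A = Pb/L = (-4)·(16/5)/8 = -8/5 kN
  R_B = Pa/L = (-4)·(24/5)/8 = -12/5 kN
Load 3 — point force P=2 kN at a=8/3 m (b=L-a=16/3):
  R_A = Pb/L = 2·(16/3)/8 = 4/3 kN
  R_B = Pa/L = 2·(8/3)/8 = 2/3 kN
Load 4 — point force P=12 kN at a=6 m (b=L-a=2):
  R_A = Pb/L = 12·2/8 = 3 kN
  R_B = Pa/L = 12·6/8 = 9 kN
Superposition: R_A = 157/30 kN, R_B = 143/30 kN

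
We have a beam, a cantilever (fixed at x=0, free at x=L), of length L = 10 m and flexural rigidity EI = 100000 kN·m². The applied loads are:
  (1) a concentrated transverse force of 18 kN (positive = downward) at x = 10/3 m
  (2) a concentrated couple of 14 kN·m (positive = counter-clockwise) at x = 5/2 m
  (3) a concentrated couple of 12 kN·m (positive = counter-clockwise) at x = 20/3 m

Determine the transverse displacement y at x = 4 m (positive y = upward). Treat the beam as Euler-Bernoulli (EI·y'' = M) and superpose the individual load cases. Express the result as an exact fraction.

Load 1 — point force P=18 kN at a=10/3 m (b=L-a=20/3):
  y_1 = -Pa²(3x-a)/(6EI)  [x>a] = -18·(10/3)²·(3·4-(10/3))/(6·100000) = -13/4500 m
Load 2 — applied couple M₀=14 kN·m at a=5/2 m (b=L-a=15/2):
  y_2 = M₀a(2x-a)/(2EI)  [x>a] = 14·(5/2)·(2·4-(5/2))/(2·100000) = 77/80000 m
Load 3 — applied couple M₀=12 kN·m at a=20/3 m (b=L-a=10/3):
  y_3 = M₀x²/(2EI)  [x≤a] = 12·4²/(2·100000) = 3/3125 m
Superposition: y = Σ y_i = -3479/3600000 m ≈ -0.000966 m

y(4) = -3479/3600000 m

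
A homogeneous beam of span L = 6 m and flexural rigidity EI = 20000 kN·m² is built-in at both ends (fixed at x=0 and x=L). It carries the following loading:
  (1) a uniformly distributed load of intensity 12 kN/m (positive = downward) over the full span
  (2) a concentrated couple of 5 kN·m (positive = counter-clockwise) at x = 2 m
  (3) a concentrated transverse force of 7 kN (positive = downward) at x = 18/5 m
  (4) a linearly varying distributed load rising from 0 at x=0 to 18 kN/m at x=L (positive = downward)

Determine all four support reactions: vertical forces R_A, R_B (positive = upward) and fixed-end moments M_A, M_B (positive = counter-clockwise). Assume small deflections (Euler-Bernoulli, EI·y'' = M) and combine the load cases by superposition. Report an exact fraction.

R_A = 62747/1125 kN, M_A = 7704/125 kN·m, R_B = 86878/1125 kN, M_B = -27293/375 kN·m

Load 1 — uniform load w=12 kN/m over full span:
  R_A = wL/2 = 12·6/2 = 36 kN
  M_A = wL²/12 = 12·6²/12 = 36 kN·m
  R_B = wL/2 = 12·6/2 = 36 kN
  M_B = -wL²/12 = -12·6²/12 = -36 kN·m
Load 2 — applied couple M₀=5 kN·m at a=2 m (b=L-a=4):
  R_A = 6M₀ab/L³ = 6·5·2·4/6³ = 10/9 kN
  M_A = M₀b(2a-b)/L² = 5·4·(2·2-4)/6² = 0 kN·m
  R_B = -6M₀ab/L³ = -6·5·2·4/6³ = -10/9 kN
  M_B = M₀a(2b-a)/L² = 5·2·(2·4-2)/6² = 5/3 kN·m
Load 3 — point force P=7 kN at a=18/5 m (b=L-a=12/5):
  R_A = Pb²(3a+b)/L³ = 7·(12/5)²·(3·(18/5)+(12/5))/6³ = 308/125 kN
  M_A = Pab²/L² = 7·(18/5)·(12/5)²/6² = 504/125 kN·m
  R_B = Pa²(a+3b)/L³ = 7·(18/5)²·((18/5)+3·(12/5))/6³ = 567/125 kN
  M_B = -Pa²b/L² = -7·(18/5)²·(12/5)/6² = -756/125 kN·m
Load 4 — triangular load w₀=18 kN/m (0→w₀ over full span):
  R_A = 3w₀L/20 = 3·18·6/20 = 81/5 kN
  M_A = w₀L²/30 = 18·6²/30 = 108/5 kN·m
  R_B = 7w₀L/20 = 7·18·6/20 = 189/5 kN
  M_B = -w₀L²/20 = -18·6²/20 = -162/5 kN·m
Superposition: R_A = 62747/1125 kN, M_A = 7704/125 kN·m, R_B = 86878/1125 kN, M_B = -27293/375 kN·m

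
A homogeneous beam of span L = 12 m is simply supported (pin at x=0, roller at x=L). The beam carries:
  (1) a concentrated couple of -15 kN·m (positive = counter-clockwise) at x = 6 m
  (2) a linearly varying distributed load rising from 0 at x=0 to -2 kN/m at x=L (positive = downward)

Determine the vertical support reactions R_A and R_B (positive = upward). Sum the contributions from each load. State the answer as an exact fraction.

Load 1 — applied couple M₀=-15 kN·m at a=6 m (b=L-a=6):
  R_A = M₀/L = (-15)/12 = -5/4 kN
  R_B = -M₀/L = -(-15)/12 = 5/4 kN
Load 2 — triangular load w₀=-2 kN/m (0→w₀ over full span):
  R_A = w₀L/6 = (-2)·12/6 = -4 kN
  R_B = w₀L/3 = (-2)·12/3 = -8 kN
Superposition: R_A = -21/4 kN, R_B = -27/4 kN

R_A = -21/4 kN, R_B = -27/4 kN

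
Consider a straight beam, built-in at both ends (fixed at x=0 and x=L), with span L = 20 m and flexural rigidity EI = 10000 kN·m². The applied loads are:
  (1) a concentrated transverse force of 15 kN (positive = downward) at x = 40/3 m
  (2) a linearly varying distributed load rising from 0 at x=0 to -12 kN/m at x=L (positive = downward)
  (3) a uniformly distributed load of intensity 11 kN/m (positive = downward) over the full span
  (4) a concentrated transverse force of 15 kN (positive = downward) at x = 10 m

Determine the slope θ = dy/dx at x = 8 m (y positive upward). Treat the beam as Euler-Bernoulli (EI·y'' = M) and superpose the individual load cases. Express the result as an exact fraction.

θ(8) = -881/37500 rad

Load 1 — point force P=15 kN at a=40/3 m (b=L-a=20/3):
  θ_1 = -Pb²x(2aL-(3a+b)x)/(2L³EI)  [x≤a] = -15·(20/3)²·8·(2·(40/3)·20-(3·(40/3)+(20/3))·8)/(2·20³·10000) = -2/375 rad
Load 2 — triangular load w₀=-12 kN/m (0→w₀ over full span):
  θ_2 = -w₀(2x(L-x)(L-2x)(x+2L)+x²(L-x)²)/(120LEI) = -(-12)·(2·8·(20-8)·(20-2·8)·(8+2·20)+8²·(20-8)²)/(120·20·10000) = 72/3125 rad
Load 3 — uniform load w=11 kN/m over full span:
  θ_3 = -wx(L-x)(L-2x)/(12EI) = -11·8·(20-8)·(20-2·8)/(12·10000) = -22/625 rad
Load 4 — point force P=15 kN at a=10 m (b=L-a=10):
  θ_4 = -Pb²x(2aL-(3a+b)x)/(2L³EI)  [x≤a] = -15·10²·8·(2·10·20-(3·10+10)·8)/(2·20³·10000) = -3/500 rad
Superposition: θ = Σ θ_i = -881/37500 rad ≈ -0.023493 rad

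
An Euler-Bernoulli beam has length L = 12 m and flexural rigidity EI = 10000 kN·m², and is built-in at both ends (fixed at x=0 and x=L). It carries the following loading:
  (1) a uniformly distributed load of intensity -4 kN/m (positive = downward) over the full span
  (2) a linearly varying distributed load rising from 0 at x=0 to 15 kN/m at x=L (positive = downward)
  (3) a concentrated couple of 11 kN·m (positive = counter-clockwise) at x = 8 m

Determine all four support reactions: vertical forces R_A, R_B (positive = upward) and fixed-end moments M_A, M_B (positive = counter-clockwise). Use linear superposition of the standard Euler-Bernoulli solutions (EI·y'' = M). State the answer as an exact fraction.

Load 1 — uniform load w=-4 kN/m over full span:
  R_A = wL/2 = (-4)·12/2 = -24 kN
  M_A = wL²/12 = (-4)·12²/12 = -48 kN·m
  R_B = wL/2 = (-4)·12/2 = -24 kN
  M_B = -wL²/12 = -(-4)·12²/12 = 48 kN·m
Load 2 — triangular load w₀=15 kN/m (0→w₀ over full span):
  R_A = 3w₀L/20 = 3·15·12/20 = 27 kN
  M_A = w₀L²/30 = 15·12²/30 = 72 kN·m
  R_B = 7w₀L/20 = 7·15·12/20 = 63 kN
  M_B = -w₀L²/20 = -15·12²/20 = -108 kN·m
Load 3 — applied couple M₀=11 kN·m at a=8 m (b=L-a=4):
  R_A = 6M₀ab/L³ = 6·11·8·4/12³ = 11/9 kN
  M_A = M₀b(2a-b)/L² = 11·4·(2·8-4)/12² = 11/3 kN·m
  R_B = -6M₀ab/L³ = -6·11·8·4/12³ = -11/9 kN
  M_B = M₀a(2b-a)/L² = 11·8·(2·4-8)/12² = 0 kN·m
Superposition: R_A = 38/9 kN, M_A = 83/3 kN·m, R_B = 340/9 kN, M_B = -60 kN·m

R_A = 38/9 kN, M_A = 83/3 kN·m, R_B = 340/9 kN, M_B = -60 kN·m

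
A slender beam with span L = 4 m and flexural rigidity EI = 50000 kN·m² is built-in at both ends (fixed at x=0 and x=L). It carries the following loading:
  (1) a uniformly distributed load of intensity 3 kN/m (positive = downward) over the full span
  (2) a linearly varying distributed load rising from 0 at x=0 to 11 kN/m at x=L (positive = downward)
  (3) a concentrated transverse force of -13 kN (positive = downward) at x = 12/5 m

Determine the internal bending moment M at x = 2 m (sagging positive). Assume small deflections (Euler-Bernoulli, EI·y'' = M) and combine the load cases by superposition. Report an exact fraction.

M(2) = 113/75 kN·m

Load 1 — uniform load w=3 kN/m over full span:
  M_1 = wLx/2 - wL²/12 - wx²/2 = 3·4·2/2 - 3·4²/12 - 3·2²/2 = 2 kN·m
Load 2 — triangular load w₀=11 kN/m (0→w₀ over full span):
  M_2 = 3w₀Lx/20 - w₀L²/30 - w₀x³/(6L) = 3·11·4·2/20 - 11·4²/30 - 11·2³/(6·4) = 11/3 kN·m
Load 3 — point force P=-13 kN at a=12/5 m (b=L-a=8/5):
  M_3 = Pb²(3a+b)x/L³ - Pab²/L²  [x≤a] = (-13)·(8/5)²·(3·(12/5)+(8/5))·2/4³ - (-13)·(12/5)·(8/5)²/4² = -104/25 kN·m
Superposition: M = Σ M_i = 113/75 kN·m ≈ 1.506667 kN·m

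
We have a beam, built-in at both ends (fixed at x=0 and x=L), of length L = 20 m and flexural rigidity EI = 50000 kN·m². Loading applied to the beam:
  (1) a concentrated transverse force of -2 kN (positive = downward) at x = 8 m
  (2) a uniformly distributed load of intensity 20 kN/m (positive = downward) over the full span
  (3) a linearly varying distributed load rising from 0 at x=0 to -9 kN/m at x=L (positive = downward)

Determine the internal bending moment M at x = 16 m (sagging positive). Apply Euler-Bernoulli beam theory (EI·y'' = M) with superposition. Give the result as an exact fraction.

M(16) = -11416/375 kN·m

Load 1 — point force P=-2 kN at a=8 m (b=L-a=12):
  M_1 = Pa²(a+3b)(L-x)/L³ - Pa²b/L²  [x>a] = (-2)·8²·(8+3·12)·(20-16)/20³ - (-2)·8²·12/20² = 128/125 kN·m
Load 2 — uniform load w=20 kN/m over full span:
  M_2 = wLx/2 - wL²/12 - wx²/2 = 20·20·16/2 - 20·20²/12 - 20·16²/2 = -80/3 kN·m
Load 3 — triangular load w₀=-9 kN/m (0→w₀ over full span):
  M_3 = 3w₀Lx/20 - w₀L²/30 - w₀x³/(6L) = 3·(-9)·20·16/20 - (-9)·20²/30 - (-9)·16³/(6·20) = -24/5 kN·m
Superposition: M = Σ M_i = -11416/375 kN·m ≈ -30.442667 kN·m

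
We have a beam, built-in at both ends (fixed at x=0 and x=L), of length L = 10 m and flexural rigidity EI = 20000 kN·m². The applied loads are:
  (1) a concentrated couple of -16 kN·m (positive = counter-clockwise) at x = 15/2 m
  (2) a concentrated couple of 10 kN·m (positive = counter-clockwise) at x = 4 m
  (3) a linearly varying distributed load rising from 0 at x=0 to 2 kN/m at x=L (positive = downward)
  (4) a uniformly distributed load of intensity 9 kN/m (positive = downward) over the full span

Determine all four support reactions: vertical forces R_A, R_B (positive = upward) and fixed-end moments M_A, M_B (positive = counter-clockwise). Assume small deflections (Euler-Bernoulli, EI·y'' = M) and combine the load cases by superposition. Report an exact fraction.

R_A = 1191/25 kN, M_A = 1168/15 kN·m, R_B = 1309/25 kN, M_B = -394/5 kN·m

Load 1 — applied couple M₀=-16 kN·m at a=15/2 m (b=L-a=5/2):
  R_A = 6M₀ab/L³ = 6·(-16)·(15/2)·(5/2)/10³ = -9/5 kN
  M_A = M₀b(2a-b)/L² = (-16)·(5/2)·(2·(15/2)-(5/2))/10² = -5 kN·m
  R_B = -6M₀ab/L³ = -6·(-16)·(15/2)·(5/2)/10³ = 9/5 kN
  M_B = M₀a(2b-a)/L² = (-16)·(15/2)·(2·(5/2)-(15/2))/10² = 3 kN·m
Load 2 — applied couple M₀=10 kN·m at a=4 m (b=L-a=6):
  R_A = 6M₀ab/L³ = 6·10·4·6/10³ = 36/25 kN
  M_A = M₀b(2a-b)/L² = 10·6·(2·4-6)/10² = 6/5 kN·m
  R_B = -6M₀ab/L³ = -6·10·4·6/10³ = -36/25 kN
  M_B = M₀a(2b-a)/L² = 10·4·(2·6-4)/10² = 16/5 kN·m
Load 3 — triangular load w₀=2 kN/m (0→w₀ over full span):
  R_A = 3w₀L/20 = 3·2·10/20 = 3 kN
  M_A = w₀L²/30 = 2·10²/30 = 20/3 kN·m
  R_B = 7w₀L/20 = 7·2·10/20 = 7 kN
  M_B = -w₀L²/20 = -2·10²/20 = -10 kN·m
Load 4 — uniform load w=9 kN/m over full span:
  R_A = wL/2 = 9·10/2 = 45 kN
  M_A = wL²/12 = 9·10²/12 = 75 kN·m
  R_B = wL/2 = 9·10/2 = 45 kN
  M_B = -wL²/12 = -9·10²/12 = -75 kN·m
Superposition: R_A = 1191/25 kN, M_A = 1168/15 kN·m, R_B = 1309/25 kN, M_B = -394/5 kN·m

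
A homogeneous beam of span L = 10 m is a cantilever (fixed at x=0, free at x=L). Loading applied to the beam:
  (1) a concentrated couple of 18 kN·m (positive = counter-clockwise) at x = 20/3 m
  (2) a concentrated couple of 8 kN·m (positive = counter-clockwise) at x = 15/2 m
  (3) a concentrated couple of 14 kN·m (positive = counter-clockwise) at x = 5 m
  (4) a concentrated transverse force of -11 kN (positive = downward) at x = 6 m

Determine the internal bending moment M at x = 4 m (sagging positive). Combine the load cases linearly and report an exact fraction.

Load 1 — applied couple M₀=18 kN·m at a=20/3 m (b=L-a=10/3):
  M_1 = M₀  [x≤a] = 18 = 18 kN·m
Load 2 — applied couple M₀=8 kN·m at a=15/2 m (b=L-a=5/2):
  M_2 = M₀  [x≤a] = 8 = 8 kN·m
Load 3 — applied couple M₀=14 kN·m at a=5 m (b=L-a=5):
  M_3 = M₀  [x≤a] = 14 = 14 kN·m
Load 4 — point force P=-11 kN at a=6 m (b=L-a=4):
  M_4 = -P(a-x)  [x≤a] = -(-11)·(6-4) = 22 kN·m
Superposition: M = Σ M_i = 62 kN·m ≈ 62.000000 kN·m

M(4) = 62 kN·m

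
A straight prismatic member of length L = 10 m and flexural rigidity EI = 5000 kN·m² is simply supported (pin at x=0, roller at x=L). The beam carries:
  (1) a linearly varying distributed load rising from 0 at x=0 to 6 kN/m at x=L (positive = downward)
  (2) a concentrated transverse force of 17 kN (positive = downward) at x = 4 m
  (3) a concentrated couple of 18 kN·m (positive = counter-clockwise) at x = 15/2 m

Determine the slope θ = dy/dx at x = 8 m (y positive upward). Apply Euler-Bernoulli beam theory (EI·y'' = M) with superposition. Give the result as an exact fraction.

θ(8) = 24811/600000 rad

Load 1 — triangular load w₀=6 kN/m (0→w₀ over full span):
  θ_1 = -w₀(7L⁴-30L²x²+15x⁴)/(360LEI) = -6·(7·10⁴-30·10²·8²+15·8⁴)/(360·10·5000) = 757/37500 rad
Load 2 — point force P=17 kN at a=4 m (b=L-a=6):
  θ_2 = -Pa(2L²-6Lx+3x²+a²)/(6LEI)  [x>a] = -17·4·(2·10²-6·10·8+3·8²+4²)/(6·10·5000) = 51/3125 rad
Load 3 — applied couple M₀=18 kN·m at a=15/2 m (b=L-a=5/2):
  θ_3 = (M₀x²/(2L)-M₀(x-a)+C₁)/EI  [x>a] with C₁=M₀(3b²-L²)/(6L)=-195/8 = (18·8²/(2·10)-18·(8-(15/2))+(-195/8))/5000 = 969/200000 rad
Superposition: θ = Σ θ_i = 24811/600000 rad ≈ 0.041352 rad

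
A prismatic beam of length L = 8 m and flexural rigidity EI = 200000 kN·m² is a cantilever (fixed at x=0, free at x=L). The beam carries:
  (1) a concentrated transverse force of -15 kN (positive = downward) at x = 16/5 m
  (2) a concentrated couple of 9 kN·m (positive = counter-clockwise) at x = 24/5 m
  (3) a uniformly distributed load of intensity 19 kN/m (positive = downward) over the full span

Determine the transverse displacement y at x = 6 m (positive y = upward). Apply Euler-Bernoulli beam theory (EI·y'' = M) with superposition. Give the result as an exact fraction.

y(6) = -14909/500000 m

Load 1 — point force P=-15 kN at a=16/5 m (b=L-a=24/5):
  y_1 = -Pa²(3x-a)/(6EI)  [x>a] = -(-15)·(16/5)²·(3·6-(16/5))/(6·200000) = 148/78125 m
Load 2 — applied couple M₀=9 kN·m at a=24/5 m (b=L-a=16/5):
  y_2 = M₀a(2x-a)/(2EI)  [x>a] = 9·(24/5)·(2·6-(24/5))/(2·200000) = 243/312500 m
Load 3 — uniform load w=19 kN/m over full span:
  y_3 = -wx²(x²-4Lx+6L²)/(24EI) = -19·6²·(6²-4·8·6+6·8²)/(24·200000) = -3249/100000 m
Superposition: y = Σ y_i = -14909/500000 m ≈ -0.029818 m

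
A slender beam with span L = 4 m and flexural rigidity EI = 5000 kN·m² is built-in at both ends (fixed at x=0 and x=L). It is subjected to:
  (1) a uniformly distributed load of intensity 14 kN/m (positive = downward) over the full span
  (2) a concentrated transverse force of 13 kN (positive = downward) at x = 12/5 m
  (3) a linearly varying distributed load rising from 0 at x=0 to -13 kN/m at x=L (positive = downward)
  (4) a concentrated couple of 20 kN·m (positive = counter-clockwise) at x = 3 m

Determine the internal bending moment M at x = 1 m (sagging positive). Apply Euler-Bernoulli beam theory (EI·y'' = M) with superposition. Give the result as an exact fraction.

Load 1 — uniform load w=14 kN/m over full span:
  M_1 = wLx/2 - wL²/12 - wx²/2 = 14·4·1/2 - 14·4²/12 - 14·1²/2 = 7/3 kN·m
Load 2 — point force P=13 kN at a=12/5 m (b=L-a=8/5):
  M_2 = Pb²(3a+b)x/L³ - Pab²/L²  [x≤a] = 13·(8/5)²·(3·(12/5)+(8/5))·1/4³ - 13·(12/5)·(8/5)²/4² = -52/125 kN·m
Load 3 — triangular load w₀=-13 kN/m (0→w₀ over full span):
  M_3 = 3w₀Lx/20 - w₀L²/30 - w₀x³/(6L) = 3·(-13)·4·1/20 - (-13)·4²/30 - (-13)·1³/(6·4) = -13/40 kN·m
Load 4 — applied couple M₀=20 kN·m at a=3 m (b=L-a=1):
  M_4 = R_Ax - M_A  [x≤a] with R_A=45/8, M_A=25/4 = (45/8)·1 - (25/4) = -5/8 kN·m
Superposition: M = Σ M_i = 1451/1500 kN·m ≈ 0.967333 kN·m

M(1) = 1451/1500 kN·m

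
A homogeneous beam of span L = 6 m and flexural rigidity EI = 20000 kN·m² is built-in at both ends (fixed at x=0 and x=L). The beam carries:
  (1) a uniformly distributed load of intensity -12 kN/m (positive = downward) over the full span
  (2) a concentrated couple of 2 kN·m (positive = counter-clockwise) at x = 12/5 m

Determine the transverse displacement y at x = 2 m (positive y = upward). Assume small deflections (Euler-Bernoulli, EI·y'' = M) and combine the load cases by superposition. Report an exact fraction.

Load 1 — uniform load w=-12 kN/m over full span:
  y_1 = -wx²(L-x)²/(24EI) = -(-12)·2²·(6-2)²/(24·20000) = 1/625 m
Load 2 — applied couple M₀=2 kN·m at a=12/5 m (b=L-a=18/5):
  y_2 = (R_Ax³/6 - M_Ax²/2)/EI  [x≤a] with R_A=12/25, M_A=6/25 = ((12/25)·2³/6 - (6/25)·2²/2)/20000 = 1/125000 m
Superposition: y = Σ y_i = 201/125000 m ≈ 0.001608 m

y(2) = 201/125000 m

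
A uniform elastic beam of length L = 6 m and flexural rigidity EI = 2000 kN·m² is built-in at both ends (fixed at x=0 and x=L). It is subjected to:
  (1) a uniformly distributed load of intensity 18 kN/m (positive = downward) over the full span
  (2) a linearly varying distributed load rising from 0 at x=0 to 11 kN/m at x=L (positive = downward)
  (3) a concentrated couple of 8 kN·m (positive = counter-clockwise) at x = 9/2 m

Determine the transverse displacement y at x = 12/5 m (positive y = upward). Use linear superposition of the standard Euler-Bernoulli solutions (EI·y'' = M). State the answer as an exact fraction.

y(12/5) = -297477/7812500 m

Load 1 — uniform load w=18 kN/m over full span:
  y_1 = -wx²(L-x)²/(24EI) = -18·(12/5)²·(6-(12/5))²/(24·2000) = -2187/78125 m
Load 2 — triangular load w₀=11 kN/m (0→w₀ over full span):
  y_2 = -w₀x²(L-x)²(x+2L)/(120LEI) = -11·(12/5)²·(6-(12/5))²·((12/5)+2·6)/(120·6·2000) = -16038/1953125 m
Load 3 — applied couple M₀=8 kN·m at a=9/2 m (b=L-a=3/2):
  y_3 = (R_Ax³/6 - M_Ax²/2)/EI  [x≤a] with R_A=3/2, M_A=5/2 = ((3/2)·(12/5)³/6 - (5/2)·(12/5)²/2)/2000 = -117/62500 m
Superposition: y = Σ y_i = -297477/7812500 m ≈ -0.038077 m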